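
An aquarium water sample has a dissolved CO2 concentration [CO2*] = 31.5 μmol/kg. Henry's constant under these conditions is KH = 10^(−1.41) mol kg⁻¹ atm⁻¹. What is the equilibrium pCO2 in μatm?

KH = 10^(−1.41) = 3.890×10^-2 mol kg⁻¹ atm⁻¹
pCO2 = [CO2*]/KH = 31.5×10^-6 / 3.890×10^-2 = 8.10×10^-4 atm = 810 μatm

pCO2 = 810 μatm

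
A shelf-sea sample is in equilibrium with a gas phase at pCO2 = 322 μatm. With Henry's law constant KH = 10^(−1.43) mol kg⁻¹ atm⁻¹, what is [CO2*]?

[CO2*] = 12.0 μmol/kg

KH = 10^(−1.43) = 3.715×10^-2 mol kg⁻¹ atm⁻¹
[CO2*] = KH · pCO2 = 3.715×10^-2 × 322×10^-6 atm = 1.20×10^-5 mol/kg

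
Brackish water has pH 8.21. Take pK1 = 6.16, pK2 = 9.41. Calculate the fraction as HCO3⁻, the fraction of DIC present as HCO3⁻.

α₁ = 0.933

α₁ = 1 / (1 + [H⁺]/K1 + K2/[H⁺]) = 1 / (1 + 10^-2.05 + 10^-1.20)
   = 1 / (1 + 0.0089125 + 0.063096) = 1/1.0720 = 0.9328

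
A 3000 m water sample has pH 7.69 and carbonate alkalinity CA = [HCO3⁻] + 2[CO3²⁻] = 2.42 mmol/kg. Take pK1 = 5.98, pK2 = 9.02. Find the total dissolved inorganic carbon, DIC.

CA = [HCO3⁻] + 2[CO3²⁻] = (α₁ + 2α₂)·DIC
At pH 7.69: [H⁺]/K1 = 10^-1.71 = 0.019498, K2/[H⁺] = 10^-1.33 = 0.046774
α₁ = 1/(1 + 0.019498 + 0.046774) = 1/1.0663 = 0.9378; α₂ = α₁·K2/[H⁺] = 0.04387
α₁ + 2α₂ = 1.0256
DIC = CA / (α₁ + 2α₂) = 2.42 / 1.0256 = 2.36 mmol/kg

DIC = 2.36 mmol/kg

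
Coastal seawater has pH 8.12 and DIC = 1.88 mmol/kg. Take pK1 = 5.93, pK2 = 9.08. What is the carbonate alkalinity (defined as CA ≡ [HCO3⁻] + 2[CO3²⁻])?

CA = 2.05 mmol/kg

CA = [HCO3⁻] + 2[CO3²⁻] = (α₁ + 2α₂)·DIC
At pH 8.12: [H⁺]/K1 = 10^-2.19 = 0.0064565, K2/[H⁺] = 10^-0.96 = 0.10965
α₁ = 1/(1 + 0.0064565 + 0.10965) = 1/1.1161 = 0.8960; α₂ = α₁·K2/[H⁺] = 0.09824
α₁ + 2α₂ = 1.0925
CA = 1.0925 × 1.88 = 2.05 mmol/kg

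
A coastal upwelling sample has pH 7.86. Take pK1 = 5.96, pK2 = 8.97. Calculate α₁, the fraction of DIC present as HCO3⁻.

α₁ = 1 / (1 + [H⁺]/K1 + K2/[H⁺]) = 1 / (1 + 10^-1.90 + 10^-1.11)
   = 1 / (1 + 0.012589 + 0.077625) = 1/1.0902 = 0.9173

α₁ = 0.917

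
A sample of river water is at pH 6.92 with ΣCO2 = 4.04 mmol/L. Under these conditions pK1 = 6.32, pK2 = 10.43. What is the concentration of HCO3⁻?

α₁ = 1 / (1 + [H⁺]/K1 + K2/[H⁺]) = 1 / (1 + 10^-0.60 + 10^-3.51)
   = 1 / (1 + 0.25119 + 0.00030903) = 1/1.2515 = 0.7990
[HCO3⁻] = α₁ × DIC = 0.7990 × 4.04 = 3.23 mmol/L

[HCO3⁻] = 3.23 mmol/L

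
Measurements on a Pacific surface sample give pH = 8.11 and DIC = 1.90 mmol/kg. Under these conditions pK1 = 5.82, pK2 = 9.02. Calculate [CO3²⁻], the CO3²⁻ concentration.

[CO3²⁻] = 0.207 mmol/kg

α₂ = 1 / (1 + [H⁺]/K2 + [H⁺]²/(K1K2)) = 1 / (1 + 10^+0.91 + 10^-1.38)
   = 1 / (1 + 8.1283 + 0.041687) = 1/9.1700 = 0.1091
[CO3²⁻] = α₂ × DIC = 0.1091 × 1.90 = 0.207 mmol/kg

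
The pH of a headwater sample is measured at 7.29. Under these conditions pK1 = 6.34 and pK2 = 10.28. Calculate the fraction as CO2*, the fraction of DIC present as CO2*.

α₀ = 0.101

α₀ = 1 / (1 + K1/[H⁺] + K1K2/[H⁺]²) = 1 / (1 + 10^+0.95 + 10^-2.04)
   = 1 / (1 + 8.9125 + 0.0091201) = 1/9.9216 = 0.1008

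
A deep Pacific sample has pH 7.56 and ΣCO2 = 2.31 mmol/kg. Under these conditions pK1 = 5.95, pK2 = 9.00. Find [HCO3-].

α₁ = 1 / (1 + [H⁺]/K1 + K2/[H⁺]) = 1 / (1 + 10^-1.61 + 10^-1.44)
   = 1 / (1 + 0.024547 + 0.036308) = 1/1.0609 = 0.9426
[HCO3⁻] = α₁ × DIC = 0.9426 × 2.31 = 2.18 mmol/kg

[HCO3⁻] = 2.18 mmol/kg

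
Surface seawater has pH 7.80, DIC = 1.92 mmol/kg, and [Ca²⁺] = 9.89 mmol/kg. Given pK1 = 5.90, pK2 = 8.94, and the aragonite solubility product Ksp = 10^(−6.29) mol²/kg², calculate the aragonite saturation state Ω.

Ω = 2.47

α₂ = 1 / (1 + [H⁺]/K2 + [H⁺]²/(K1K2)) = 1 / (1 + 10^+1.14 + 10^-0.76)
   = 1 / (1 + 13.804 + 0.17378) = 1/14.978 = 0.06677
[CO3²⁻] = α₂ × DIC = 0.06677 × 1.92 = 0.1282 mmol/kg
Ksp = 10^(−6.29) = 5.129×10^-7
Ω = [Ca²⁺][CO3²⁻]/Ksp = (9.89×10^-3)(1.282×10^-4) / 5.129×10^-7 = 2.47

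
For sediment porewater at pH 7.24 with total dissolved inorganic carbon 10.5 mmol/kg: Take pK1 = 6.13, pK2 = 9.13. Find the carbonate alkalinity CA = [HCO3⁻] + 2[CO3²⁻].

CA = [HCO3⁻] + 2[CO3²⁻] = (α₁ + 2α₂)·DIC
At pH 7.24: [H⁺]/K1 = 10^-1.11 = 0.077625, K2/[H⁺] = 10^-1.89 = 0.012882
α₁ = 1/(1 + 0.077625 + 0.012882) = 1/1.0905 = 0.9170; α₂ = α₁·K2/[H⁺] = 0.01181
α₁ + 2α₂ = 0.9406
CA = 0.9406 × 10.5 = 9.88 mmol/kg

CA = 9.88 mmol/kg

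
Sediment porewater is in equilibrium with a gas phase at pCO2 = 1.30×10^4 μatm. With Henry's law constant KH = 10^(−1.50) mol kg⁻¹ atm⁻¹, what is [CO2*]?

[CO2*] = 411 μmol/kg

KH = 10^(−1.50) = 3.162×10^-2 mol kg⁻¹ atm⁻¹
[CO2*] = KH · pCO2 = 3.162×10^-2 × 1.30×10^4×10^-6 atm = 4.11×10^-4 mol/kg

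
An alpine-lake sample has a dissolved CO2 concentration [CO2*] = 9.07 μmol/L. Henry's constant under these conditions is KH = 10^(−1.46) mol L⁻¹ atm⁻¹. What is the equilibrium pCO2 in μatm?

KH = 10^(−1.46) = 3.467×10^-2 mol L⁻¹ atm⁻¹
pCO2 = [CO2*]/KH = 9.07×10^-6 / 3.467×10^-2 = 2.62×10^-4 atm = 262 μatm

pCO2 = 262 μatm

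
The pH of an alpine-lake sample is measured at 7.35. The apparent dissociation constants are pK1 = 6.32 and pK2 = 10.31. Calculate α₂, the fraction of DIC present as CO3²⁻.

α₂ = 1 / (1 + [H⁺]/K2 + [H⁺]²/(K1K2)) = 1 / (1 + 10^+2.96 + 10^+1.93)
   = 1 / (1 + 912.01 + 85.114) = 1/998.12 = 0.001002

α₂ = 0.00100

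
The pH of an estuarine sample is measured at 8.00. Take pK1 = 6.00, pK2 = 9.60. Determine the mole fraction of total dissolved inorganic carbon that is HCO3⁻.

α₁ = 1 / (1 + [H⁺]/K1 + K2/[H⁺]) = 1 / (1 + 10^-2.00 + 10^-1.60)
   = 1 / (1 + 0.010000 + 0.025119) = 1/1.0351 = 0.9661

α₁ = 0.966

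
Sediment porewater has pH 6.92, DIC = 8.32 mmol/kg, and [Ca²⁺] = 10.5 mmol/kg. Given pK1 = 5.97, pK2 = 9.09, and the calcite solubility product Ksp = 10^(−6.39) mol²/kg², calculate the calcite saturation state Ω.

Ω = 1.30

α₂ = 1 / (1 + [H⁺]/K2 + [H⁺]²/(K1K2)) = 1 / (1 + 10^+2.17 + 10^+1.22)
   = 1 / (1 + 147.91 + 16.596) = 1/165.51 = 0.006042
[CO3²⁻] = α₂ × DIC = 0.006042 × 8.32 = 0.05027 mmol/kg
Ksp = 10^(−6.39) = 4.074×10^-7
Ω = [Ca²⁺][CO3²⁻]/Ksp = (10.5×10^-3)(5.027×10^-5) / 4.074×10^-7 = 1.30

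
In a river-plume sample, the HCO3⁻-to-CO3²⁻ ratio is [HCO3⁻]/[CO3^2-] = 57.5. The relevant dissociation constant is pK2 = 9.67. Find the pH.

From K2 = [H⁺][CO3^2-]/[HCO3⁻]:  pH = pK2 − log₁₀([HCO3⁻]/[CO3^2-])
log₁₀(57.5) = +1.760
pH = 9.67 − (+1.760) = 7.91

pH = 7.91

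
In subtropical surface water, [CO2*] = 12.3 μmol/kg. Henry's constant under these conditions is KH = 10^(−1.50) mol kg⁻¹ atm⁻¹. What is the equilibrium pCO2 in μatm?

pCO2 = 389 μatm

KH = 10^(−1.50) = 3.162×10^-2 mol kg⁻¹ atm⁻¹
pCO2 = [CO2*]/KH = 12.3×10^-6 / 3.162×10^-2 = 3.89×10^-4 atm = 389 μatm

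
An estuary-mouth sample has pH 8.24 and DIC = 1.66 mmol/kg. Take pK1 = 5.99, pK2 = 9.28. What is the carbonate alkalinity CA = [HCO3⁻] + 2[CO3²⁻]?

CA = 1.79 mmol/kg

CA = [HCO3⁻] + 2[CO3²⁻] = (α₁ + 2α₂)·DIC
At pH 8.24: [H⁺]/K1 = 10^-2.25 = 0.0056234, K2/[H⁺] = 10^-1.04 = 0.091201
α₁ = 1/(1 + 0.0056234 + 0.091201) = 1/1.0968 = 0.9117; α₂ = α₁·K2/[H⁺] = 0.08315
α₁ + 2α₂ = 1.0780
CA = 1.0780 × 1.66 = 1.79 mmol/kg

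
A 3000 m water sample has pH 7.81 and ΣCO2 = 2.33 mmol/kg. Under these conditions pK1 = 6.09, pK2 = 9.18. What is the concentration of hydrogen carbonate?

α₁ = 1 / (1 + [H⁺]/K1 + K2/[H⁺]) = 1 / (1 + 10^-1.72 + 10^-1.37)
   = 1 / (1 + 0.019055 + 0.042658) = 1/1.0617 = 0.9419
[HCO3⁻] = α₁ × DIC = 0.9419 × 2.33 = 2.19 mmol/kg

[HCO3⁻] = 2.19 mmol/kg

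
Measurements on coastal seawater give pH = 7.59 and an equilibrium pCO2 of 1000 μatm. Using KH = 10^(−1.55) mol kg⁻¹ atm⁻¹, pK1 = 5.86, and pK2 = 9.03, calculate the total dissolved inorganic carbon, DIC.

[CO2*] = KH · pCO2 = 10^(−1.55) × 1000×10^-6 = 2.818×10^-5 mol/kg
α₀ = 1/(1 + K1/[H⁺] + K1K2/[H⁺]²) = 1/(1 + 10^+1.73 + 10^+0.29) = 0.01765
DIC = [CO2*]/α₀ = 2.818×10^-5 / 0.01765 = 1.60 mmol/kg

DIC = 1.60 mmol/kg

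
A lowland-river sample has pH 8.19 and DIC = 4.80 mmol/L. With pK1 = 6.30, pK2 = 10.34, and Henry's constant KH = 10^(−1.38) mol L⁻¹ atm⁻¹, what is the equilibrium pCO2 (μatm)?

α₀ = 1 / (1 + K1/[H⁺] + K1K2/[H⁺]²) = 1 / (1 + 10^+1.89 + 10^-0.26)
   = 1 / (1 + 77.625 + 0.54954) = 1/79.174 = 0.01263
[CO2*] = α₀ × DIC = 0.01263 × 4.80 = 0.06063 mmol/L
pCO2 = [CO2*]/KH = 6.063×10^-5 / 4.169×10^-2 = 1450 μatm

pCO2 = 1450 μatm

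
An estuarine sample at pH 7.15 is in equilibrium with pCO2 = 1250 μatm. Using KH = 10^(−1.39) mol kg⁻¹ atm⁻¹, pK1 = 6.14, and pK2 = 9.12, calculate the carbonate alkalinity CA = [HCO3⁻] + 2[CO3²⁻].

[CO2*] = KH · pCO2 = 10^(−1.39) × 1250×10^-6 = 5.092×10^-5 mol/kg
α₀ = 1/(1 + K1/[H⁺] + K1K2/[H⁺]²) = 1/(1 + 10^+1.01 + 10^-0.96) = 0.08816
DIC = [CO2*]/α₀ = 5.092×10^-5 / 0.08816 = 0.5776 mmol/kg
CA = (α₁ + 2α₂)·DIC = (0.9022 + 2×0.009667) × 0.5776 = 0.532 mmol/kg

CA = 0.532 mmol/kg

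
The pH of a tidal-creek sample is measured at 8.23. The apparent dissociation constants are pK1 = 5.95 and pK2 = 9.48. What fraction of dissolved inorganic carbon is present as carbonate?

α₂ = 0.0530

α₂ = 1 / (1 + [H⁺]/K2 + [H⁺]²/(K1K2)) = 1 / (1 + 10^+1.25 + 10^-1.03)
   = 1 / (1 + 17.783 + 0.093325) = 1/18.876 = 0.05298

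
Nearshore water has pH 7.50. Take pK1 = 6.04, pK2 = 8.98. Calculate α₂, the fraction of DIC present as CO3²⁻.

α₂ = 0.0310

α₂ = 1 / (1 + [H⁺]/K2 + [H⁺]²/(K1K2)) = 1 / (1 + 10^+1.48 + 10^+0.02)
   = 1 / (1 + 30.200 + 1.0471) = 1/32.247 = 0.03101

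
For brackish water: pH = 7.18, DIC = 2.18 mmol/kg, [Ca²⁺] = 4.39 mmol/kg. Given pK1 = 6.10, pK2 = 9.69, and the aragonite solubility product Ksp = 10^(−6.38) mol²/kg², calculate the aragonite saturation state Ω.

α₂ = 1 / (1 + [H⁺]/K2 + [H⁺]²/(K1K2)) = 1 / (1 + 10^+2.51 + 10^+1.43)
   = 1 / (1 + 323.59 + 26.915) = 1/351.51 = 0.002845
[CO3²⁻] = α₂ × DIC = 0.002845 × 2.18 = 0.006202 mmol/kg = 6.202 μmol/kg
Ksp = 10^(−6.38) = 4.169×10^-7
Ω = [Ca²⁺][CO3²⁻]/Ksp = (4.39×10^-3)(6.202×10^-6) / 4.169×10^-7 = 0.0653

Ω = 0.0653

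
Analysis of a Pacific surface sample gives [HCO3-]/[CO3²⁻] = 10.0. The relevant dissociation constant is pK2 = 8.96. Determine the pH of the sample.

From K2 = [H⁺][CO3²⁻]/[HCO3-]:  pH = pK2 − log₁₀([HCO3-]/[CO3²⁻])
log₁₀(10.0) = +1.000
pH = 8.96 − (+1.000) = 7.96

pH = 7.96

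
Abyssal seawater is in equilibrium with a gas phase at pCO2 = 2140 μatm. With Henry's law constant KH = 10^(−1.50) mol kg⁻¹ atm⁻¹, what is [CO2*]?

KH = 10^(−1.50) = 3.162×10^-2 mol kg⁻¹ atm⁻¹
[CO2*] = KH · pCO2 = 3.162×10^-2 × 2140×10^-6 atm = 6.77×10^-5 mol/kg

[CO2*] = 67.7 μmol/kg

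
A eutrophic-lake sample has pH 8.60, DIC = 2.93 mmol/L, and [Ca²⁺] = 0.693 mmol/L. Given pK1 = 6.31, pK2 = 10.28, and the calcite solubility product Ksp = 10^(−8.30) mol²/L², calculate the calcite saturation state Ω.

Ω = 8.25

α₂ = 1 / (1 + [H⁺]/K2 + [H⁺]²/(K1K2)) = 1 / (1 + 10^+1.68 + 10^-0.61)
   = 1 / (1 + 47.863 + 0.24547) = 1/49.108 = 0.02036
[CO3²⁻] = α₂ × DIC = 0.02036 × 2.93 = 0.05966 mmol/L
Ksp = 10^(−8.30) = 5.012×10^-9
Ω = [Ca²⁺][CO3²⁻]/Ksp = (0.693×10^-3)(5.966×10^-5) / 5.012×10^-9 = 8.25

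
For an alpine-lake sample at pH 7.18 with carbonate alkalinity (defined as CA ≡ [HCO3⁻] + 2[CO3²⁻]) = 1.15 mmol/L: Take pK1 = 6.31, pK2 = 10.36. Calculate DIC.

DIC = 1.30 mmol/L

CA = [HCO3⁻] + 2[CO3²⁻] = (α₁ + 2α₂)·DIC
At pH 7.18: [H⁺]/K1 = 10^-0.87 = 0.13490, K2/[H⁺] = 10^-3.18 = 0.00066069
α₁ = 1/(1 + 0.13490 + 0.00066069) = 1/1.1356 = 0.8806; α₂ = α₁·K2/[H⁺] = 0.0005818
α₁ + 2α₂ = 0.8818
DIC = CA / (α₁ + 2α₂) = 1.15 / 0.8818 = 1.30 mmol/L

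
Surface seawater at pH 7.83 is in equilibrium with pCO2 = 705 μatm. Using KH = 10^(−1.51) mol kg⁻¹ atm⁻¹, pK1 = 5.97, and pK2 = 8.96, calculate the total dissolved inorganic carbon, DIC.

[CO2*] = KH · pCO2 = 10^(−1.51) × 705×10^-6 = 2.179×10^-5 mol/kg
α₀ = 1/(1 + K1/[H⁺] + K1K2/[H⁺]²) = 1/(1 + 10^+1.86 + 10^+0.73) = 0.01269
DIC = [CO2*]/α₀ = 2.179×10^-5 / 0.01269 = 1.72 mmol/kg

DIC = 1.72 mmol/kg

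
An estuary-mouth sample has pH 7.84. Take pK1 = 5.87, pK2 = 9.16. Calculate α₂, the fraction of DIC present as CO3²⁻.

α₂ = 0.0452

α₂ = 1 / (1 + [H⁺]/K2 + [H⁺]²/(K1K2)) = 1 / (1 + 10^+1.32 + 10^-0.65)
   = 1 / (1 + 20.893 + 0.22387) = 1/22.117 = 0.04521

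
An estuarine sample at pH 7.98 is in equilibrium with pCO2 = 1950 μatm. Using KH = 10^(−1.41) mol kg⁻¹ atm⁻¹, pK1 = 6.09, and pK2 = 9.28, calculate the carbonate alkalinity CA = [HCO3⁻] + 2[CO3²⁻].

CA = 6.48 mmol/kg

[CO2*] = KH · pCO2 = 10^(−1.41) × 1950×10^-6 = 7.586×10^-5 mol/kg
α₀ = 1/(1 + K1/[H⁺] + K1K2/[H⁺]²) = 1/(1 + 10^+1.89 + 10^+0.59) = 0.01212
DIC = [CO2*]/α₀ = 7.586×10^-5 / 0.01212 = 6.260 mmol/kg
CA = (α₁ + 2α₂)·DIC = (0.9407 + 2×0.04715) × 6.260 = 6.48 mmol/kg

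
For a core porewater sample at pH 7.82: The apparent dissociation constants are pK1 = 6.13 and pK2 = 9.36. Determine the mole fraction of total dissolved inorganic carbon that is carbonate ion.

α₂ = 1 / (1 + [H⁺]/K2 + [H⁺]²/(K1K2)) = 1 / (1 + 10^+1.54 + 10^-0.15)
   = 1 / (1 + 34.674 + 0.70795) = 1/36.382 = 0.02749

α₂ = 0.0275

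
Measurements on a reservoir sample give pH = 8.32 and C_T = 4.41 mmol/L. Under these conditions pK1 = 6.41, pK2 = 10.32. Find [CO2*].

[CO2*] = 0.0531 mmol/L

α₀ = 1 / (1 + K1/[H⁺] + K1K2/[H⁺]²) = 1 / (1 + 10^+1.91 + 10^-0.09)
   = 1 / (1 + 81.283 + 0.81283) = 1/83.096 = 0.01203
[CO2*] = α₀ × DIC = 0.01203 × 4.41 = 0.0531 mmol/L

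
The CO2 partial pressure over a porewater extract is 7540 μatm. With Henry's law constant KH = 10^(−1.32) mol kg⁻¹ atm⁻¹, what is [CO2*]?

[CO2*] = 361 μmol/kg

KH = 10^(−1.32) = 4.786×10^-2 mol kg⁻¹ atm⁻¹
[CO2*] = KH · pCO2 = 4.786×10^-2 × 7540×10^-6 atm = 3.61×10^-4 mol/kg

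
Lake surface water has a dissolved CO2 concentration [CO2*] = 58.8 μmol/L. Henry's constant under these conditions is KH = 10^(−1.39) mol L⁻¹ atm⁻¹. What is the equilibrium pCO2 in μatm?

KH = 10^(−1.39) = 4.074×10^-2 mol L⁻¹ atm⁻¹
pCO2 = [CO2*]/KH = 58.8×10^-6 / 4.074×10^-2 = 1.44×10^-3 atm = 1440 μatm

pCO2 = 1440 μatm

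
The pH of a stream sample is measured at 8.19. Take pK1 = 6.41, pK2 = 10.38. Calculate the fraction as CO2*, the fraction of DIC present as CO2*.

α₀ = 1 / (1 + K1/[H⁺] + K1K2/[H⁺]²) = 1 / (1 + 10^+1.78 + 10^-0.41)
   = 1 / (1 + 60.256 + 0.38905) = 1/61.645 = 0.01622

α₀ = 0.0162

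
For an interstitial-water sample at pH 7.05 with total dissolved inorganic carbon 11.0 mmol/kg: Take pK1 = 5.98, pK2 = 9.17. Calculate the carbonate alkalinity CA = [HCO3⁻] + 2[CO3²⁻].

CA = 10.2 mmol/kg

CA = [HCO3⁻] + 2[CO3²⁻] = (α₁ + 2α₂)·DIC
At pH 7.05: [H⁺]/K1 = 10^-1.07 = 0.085114, K2/[H⁺] = 10^-2.12 = 0.0075858
α₁ = 1/(1 + 0.085114 + 0.0075858) = 1/1.0927 = 0.9152; α₂ = α₁·K2/[H⁺] = 0.006942
α₁ + 2α₂ = 0.9290
CA = 0.9290 × 11.0 = 10.2 mmol/kg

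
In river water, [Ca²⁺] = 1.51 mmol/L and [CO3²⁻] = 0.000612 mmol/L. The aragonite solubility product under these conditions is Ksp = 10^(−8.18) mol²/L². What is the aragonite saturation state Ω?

Ω = 0.140

Ksp = 10^(−8.18) = 6.607×10^-9
Ω = [Ca²⁺][CO3²⁻]/Ksp = (1.51×10^-3)(0.000612×10^-3) / 6.607×10^-9 = 0.140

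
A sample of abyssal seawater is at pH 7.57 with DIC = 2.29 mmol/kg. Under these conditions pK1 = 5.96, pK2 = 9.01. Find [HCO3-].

α₁ = 1 / (1 + [H⁺]/K1 + K2/[H⁺]) = 1 / (1 + 10^-1.61 + 10^-1.44)
   = 1 / (1 + 0.024547 + 0.036308) = 1/1.0609 = 0.9426
[HCO3⁻] = α₁ × DIC = 0.9426 × 2.29 = 2.16 mmol/kg

[HCO3⁻] = 2.16 mmol/kg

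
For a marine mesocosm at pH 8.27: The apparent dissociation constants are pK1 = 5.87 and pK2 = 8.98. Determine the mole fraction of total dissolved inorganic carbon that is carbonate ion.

α₂ = 1 / (1 + [H⁺]/K2 + [H⁺]²/(K1K2)) = 1 / (1 + 10^+0.71 + 10^-1.69)
   = 1 / (1 + 5.1286 + 0.020417) = 1/6.1490 = 0.1626

α₂ = 0.163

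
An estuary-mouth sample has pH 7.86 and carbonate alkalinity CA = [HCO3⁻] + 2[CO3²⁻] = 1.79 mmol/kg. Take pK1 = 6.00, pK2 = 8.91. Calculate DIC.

CA = [HCO3⁻] + 2[CO3²⁻] = (α₁ + 2α₂)·DIC
At pH 7.86: [H⁺]/K1 = 10^-1.86 = 0.013804, K2/[H⁺] = 10^-1.05 = 0.089125
α₁ = 1/(1 + 0.013804 + 0.089125) = 1/1.1029 = 0.9067; α₂ = α₁·K2/[H⁺] = 0.08081
α₁ + 2α₂ = 1.0683
DIC = CA / (α₁ + 2α₂) = 1.79 / 1.0683 = 1.68 mmol/kg

DIC = 1.68 mmol/kg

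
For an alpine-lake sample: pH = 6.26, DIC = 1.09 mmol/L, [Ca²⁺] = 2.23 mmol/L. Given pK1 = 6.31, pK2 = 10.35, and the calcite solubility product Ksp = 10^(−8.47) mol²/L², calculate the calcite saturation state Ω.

α₂ = 1 / (1 + [H⁺]/K2 + [H⁺]²/(K1K2)) = 1 / (1 + 10^+4.09 + 10^+4.14)
   = 1 / (1 + 1.2303×10^4 + 1.3804×10^4) = 1/2.6108×10^4 = 3.830×10^-5
[CO3²⁻] = α₂ × DIC = 3.830×10^-5 × 1.09 = 4.175×10^-5 mmol/L = 0.04175 μmol/L
Ksp = 10^(−8.47) = 3.388×10^-9
Ω = [Ca²⁺][CO3²⁻]/Ksp = (2.23×10^-3)(4.175×10^-8) / 3.388×10^-9 = 0.0275

Ω = 0.0275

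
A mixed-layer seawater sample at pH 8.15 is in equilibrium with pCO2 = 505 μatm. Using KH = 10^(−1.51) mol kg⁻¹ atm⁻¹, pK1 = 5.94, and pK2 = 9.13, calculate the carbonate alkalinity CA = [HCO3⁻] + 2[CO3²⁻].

[CO2*] = KH · pCO2 = 10^(−1.51) × 505×10^-6 = 1.561×10^-5 mol/kg
α₀ = 1/(1 + K1/[H⁺] + K1K2/[H⁺]²) = 1/(1 + 10^+2.21 + 10^+1.23) = 0.005551
DIC = [CO2*]/α₀ = 1.561×10^-5 / 0.005551 = 2.812 mmol/kg
CA = (α₁ + 2α₂)·DIC = (0.9002 + 2×0.09426) × 2.812 = 3.06 mmol/kg

CA = 3.06 mmol/kg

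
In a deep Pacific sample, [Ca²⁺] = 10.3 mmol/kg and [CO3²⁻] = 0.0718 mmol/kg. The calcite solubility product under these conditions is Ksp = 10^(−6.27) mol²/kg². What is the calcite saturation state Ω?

Ksp = 10^(−6.27) = 5.370×10^-7
Ω = [Ca²⁺][CO3²⁻]/Ksp = (10.3×10^-3)(0.0718×10^-3) / 5.370×10^-7 = 1.38

Ω = 1.38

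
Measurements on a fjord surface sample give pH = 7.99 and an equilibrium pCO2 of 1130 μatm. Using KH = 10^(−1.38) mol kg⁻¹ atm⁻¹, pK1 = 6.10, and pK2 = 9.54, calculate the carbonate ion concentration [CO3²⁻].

[CO2*] = KH · pCO2 = 10^(−1.38) × 1130×10^-6 = 4.711×10^-5 mol/kg
α₀ = 1/(1 + K1/[H⁺] + K1K2/[H⁺]²) = 1/(1 + 10^+1.89 + 10^+0.34) = 0.01237
DIC = [CO2*]/α₀ = 4.711×10^-5 / 0.01237 = 3.807 mmol/kg
[CO3²⁻] = α₂·DIC; α₂ = 0.02707, so [CO3²⁻] = 0.02707 × 3.807 = 0.103 mmol/kg

[CO3²⁻] = 0.103 mmol/kg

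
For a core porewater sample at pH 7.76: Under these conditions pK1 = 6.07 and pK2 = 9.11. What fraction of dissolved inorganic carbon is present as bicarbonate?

α₁ = 1 / (1 + [H⁺]/K1 + K2/[H⁺]) = 1 / (1 + 10^-1.69 + 10^-1.35)
   = 1 / (1 + 0.020417 + 0.044668) = 1/1.0651 = 0.9389

α₁ = 0.939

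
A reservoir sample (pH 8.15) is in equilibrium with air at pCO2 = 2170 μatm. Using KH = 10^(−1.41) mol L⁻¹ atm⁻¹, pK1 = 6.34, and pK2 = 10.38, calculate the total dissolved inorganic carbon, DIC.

DIC = 5.57 mmol/L

[CO2*] = KH · pCO2 = 10^(−1.41) × 2170×10^-6 = 8.442×10^-5 mol/L
α₀ = 1/(1 + K1/[H⁺] + K1K2/[H⁺]²) = 1/(1 + 10^+1.81 + 10^-0.42) = 0.01516
DIC = [CO2*]/α₀ = 8.442×10^-5 / 0.01516 = 5.57 mmol/L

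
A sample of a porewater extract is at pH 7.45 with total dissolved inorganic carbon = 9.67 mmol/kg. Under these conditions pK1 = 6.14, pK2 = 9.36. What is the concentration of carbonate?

[CO3²⁻] = 0.112 mmol/kg

α₂ = 1 / (1 + [H⁺]/K2 + [H⁺]²/(K1K2)) = 1 / (1 + 10^+1.91 + 10^+0.60)
   = 1 / (1 + 81.283 + 3.9811) = 1/86.264 = 0.01159
[CO3²⁻] = α₂ × DIC = 0.01159 × 9.67 = 0.112 mmol/kg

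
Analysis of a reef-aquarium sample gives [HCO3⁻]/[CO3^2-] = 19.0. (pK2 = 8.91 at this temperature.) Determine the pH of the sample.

pH = 7.63

From K2 = [H⁺][CO3^2-]/[HCO3⁻]:  pH = pK2 − log₁₀([HCO3⁻]/[CO3^2-])
log₁₀(19.0) = +1.279
pH = 8.91 − (+1.279) = 7.63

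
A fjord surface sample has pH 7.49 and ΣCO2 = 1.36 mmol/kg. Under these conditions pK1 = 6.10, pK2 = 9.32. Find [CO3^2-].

α₂ = 1 / (1 + [H⁺]/K2 + [H⁺]²/(K1K2)) = 1 / (1 + 10^+1.83 + 10^+0.44)
   = 1 / (1 + 67.608 + 2.7542) = 1/71.363 = 0.01401
[CO3²⁻] = α₂ × DIC = 0.01401 × 1.36 = 0.0191 mmol/kg = 19.1 μmol/kg

[CO3²⁻] = 19.1 μmol/kg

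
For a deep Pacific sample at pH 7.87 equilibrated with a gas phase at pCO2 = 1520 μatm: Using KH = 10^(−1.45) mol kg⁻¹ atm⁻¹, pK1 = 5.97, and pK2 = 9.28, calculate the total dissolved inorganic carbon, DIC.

DIC = 4.50 mmol/kg

[CO2*] = KH · pCO2 = 10^(−1.45) × 1520×10^-6 = 5.393×10^-5 mol/kg
α₀ = 1/(1 + K1/[H⁺] + K1K2/[H⁺]²) = 1/(1 + 10^+1.90 + 10^+0.49) = 0.01197
DIC = [CO2*]/α₀ = 5.393×10^-5 / 0.01197 = 4.50 mmol/kg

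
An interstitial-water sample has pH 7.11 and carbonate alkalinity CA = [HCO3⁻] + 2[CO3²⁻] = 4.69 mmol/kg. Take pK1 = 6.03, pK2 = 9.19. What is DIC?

CA = [HCO3⁻] + 2[CO3²⁻] = (α₁ + 2α₂)·DIC
At pH 7.11: [H⁺]/K1 = 10^-1.08 = 0.083176, K2/[H⁺] = 10^-2.08 = 0.0083176
α₁ = 1/(1 + 0.083176 + 0.0083176) = 1/1.0915 = 0.9162; α₂ = α₁·K2/[H⁺] = 0.007620
α₁ + 2α₂ = 0.9314
DIC = CA / (α₁ + 2α₂) = 4.69 / 0.9314 = 5.04 mmol/kg

DIC = 5.04 mmol/kg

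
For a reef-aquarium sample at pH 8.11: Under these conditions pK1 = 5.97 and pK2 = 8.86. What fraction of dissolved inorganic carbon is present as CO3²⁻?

α₂ = 1 / (1 + [H⁺]/K2 + [H⁺]²/(K1K2)) = 1 / (1 + 10^+0.75 + 10^-1.39)
   = 1 / (1 + 5.6234 + 0.040738) = 1/6.6642 = 0.1501

α₂ = 0.150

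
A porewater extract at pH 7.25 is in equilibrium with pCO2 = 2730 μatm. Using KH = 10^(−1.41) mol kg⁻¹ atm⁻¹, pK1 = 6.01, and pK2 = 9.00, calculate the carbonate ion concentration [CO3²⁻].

[CO3²⁻] = 0.0328 mmol/kg

[CO2*] = KH · pCO2 = 10^(−1.41) × 2730×10^-6 = 1.062×10^-4 mol/kg
α₀ = 1/(1 + K1/[H⁺] + K1K2/[H⁺]²) = 1/(1 + 10^+1.24 + 10^-0.51) = 0.05351
DIC = [CO2*]/α₀ = 1.062×10^-4 / 0.05351 = 1.985 mmol/kg
[CO3²⁻] = α₂·DIC; α₂ = 0.01654, so [CO3²⁻] = 0.01654 × 1.985 = 0.0328 mmol/kg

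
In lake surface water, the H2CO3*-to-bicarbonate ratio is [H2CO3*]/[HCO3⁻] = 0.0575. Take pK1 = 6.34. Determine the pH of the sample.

From K1 = [H⁺][HCO3⁻]/[H2CO3*]:  pH = pK1 − log₁₀([H2CO3*]/[HCO3⁻])
log₁₀(0.0575) = -1.240
pH = 6.34 − (-1.240) = 7.58

pH = 7.58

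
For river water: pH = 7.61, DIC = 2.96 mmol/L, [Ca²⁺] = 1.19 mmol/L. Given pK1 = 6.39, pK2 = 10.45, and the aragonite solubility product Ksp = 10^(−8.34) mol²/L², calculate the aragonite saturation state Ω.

α₂ = 1 / (1 + [H⁺]/K2 + [H⁺]²/(K1K2)) = 1 / (1 + 10^+2.84 + 10^+1.62)
   = 1 / (1 + 691.83 + 41.687) = 1/734.52 = 0.001361
[CO3²⁻] = α₂ × DIC = 0.001361 × 2.96 = 0.004030 mmol/L = 4.030 μmol/L
Ksp = 10^(−8.34) = 4.571×10^-9
Ω = [Ca²⁺][CO3²⁻]/Ksp = (1.19×10^-3)(4.030×10^-6) / 4.571×10^-9 = 1.05

Ω = 1.05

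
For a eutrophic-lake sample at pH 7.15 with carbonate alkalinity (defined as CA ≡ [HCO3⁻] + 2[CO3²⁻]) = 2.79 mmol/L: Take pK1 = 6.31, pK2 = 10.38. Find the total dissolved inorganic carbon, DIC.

DIC = 3.19 mmol/L

CA = [HCO3⁻] + 2[CO3²⁻] = (α₁ + 2α₂)·DIC
At pH 7.15: [H⁺]/K1 = 10^-0.84 = 0.14454, K2/[H⁺] = 10^-3.23 = 0.00058884
α₁ = 1/(1 + 0.14454 + 0.00058884) = 1/1.1451 = 0.8733; α₂ = α₁·K2/[H⁺] = 0.0005142
α₁ + 2α₂ = 0.8743
DIC = CA / (α₁ + 2α₂) = 2.79 / 0.8743 = 3.19 mmol/L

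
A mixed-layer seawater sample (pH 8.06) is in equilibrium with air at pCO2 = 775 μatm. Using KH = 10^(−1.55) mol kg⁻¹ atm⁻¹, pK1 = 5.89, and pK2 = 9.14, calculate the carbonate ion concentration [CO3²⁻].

[CO3²⁻] = 0.269 mmol/kg

[CO2*] = KH · pCO2 = 10^(−1.55) × 775×10^-6 = 2.184×10^-5 mol/kg
α₀ = 1/(1 + K1/[H⁺] + K1K2/[H⁺]²) = 1/(1 + 10^+2.17 + 10^+1.09) = 0.006203
DIC = [CO2*]/α₀ = 2.184×10^-5 / 0.006203 = 3.521 mmol/kg
[CO3²⁻] = α₂·DIC; α₂ = 0.07631, so [CO3²⁻] = 0.07631 × 3.521 = 0.269 mmol/kg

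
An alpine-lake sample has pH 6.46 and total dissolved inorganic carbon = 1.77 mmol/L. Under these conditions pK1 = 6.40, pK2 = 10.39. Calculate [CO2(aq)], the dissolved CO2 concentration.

[CO2*] = 0.824 mmol/L

α₀ = 1 / (1 + K1/[H⁺] + K1K2/[H⁺]²) = 1 / (1 + 10^+0.06 + 10^-3.87)
   = 1 / (1 + 1.1482 + 0.00013490) = 1/2.1483 = 0.4655
[CO2*] = α₀ × DIC = 0.4655 × 1.77 = 0.824 mmol/L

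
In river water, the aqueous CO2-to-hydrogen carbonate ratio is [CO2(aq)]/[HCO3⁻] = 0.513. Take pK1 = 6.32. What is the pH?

From K1 = [H⁺][HCO3⁻]/[CO2(aq)]:  pH = pK1 − log₁₀([CO2(aq)]/[HCO3⁻])
log₁₀(0.513) = -0.290
pH = 6.32 − (-0.290) = 6.61

pH = 6.61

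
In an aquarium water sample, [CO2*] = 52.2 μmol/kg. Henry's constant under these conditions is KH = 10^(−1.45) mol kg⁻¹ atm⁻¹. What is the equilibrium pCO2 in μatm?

pCO2 = 1470 μatm

KH = 10^(−1.45) = 3.548×10^-2 mol kg⁻¹ atm⁻¹
pCO2 = [CO2*]/KH = 52.2×10^-6 / 3.548×10^-2 = 1.47×10^-3 atm = 1470 μatm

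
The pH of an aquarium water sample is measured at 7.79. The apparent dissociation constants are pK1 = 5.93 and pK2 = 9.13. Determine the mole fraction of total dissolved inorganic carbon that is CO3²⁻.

α₂ = 0.0431

α₂ = 1 / (1 + [H⁺]/K2 + [H⁺]²/(K1K2)) = 1 / (1 + 10^+1.34 + 10^-0.52)
   = 1 / (1 + 21.878 + 0.30200) = 1/23.180 = 0.04314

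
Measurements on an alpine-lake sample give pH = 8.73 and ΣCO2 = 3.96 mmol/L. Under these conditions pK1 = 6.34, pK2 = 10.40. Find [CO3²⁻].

α₂ = 1 / (1 + [H⁺]/K2 + [H⁺]²/(K1K2)) = 1 / (1 + 10^+1.67 + 10^-0.72)
   = 1 / (1 + 46.774 + 0.19055) = 1/47.964 = 0.02085
[CO3²⁻] = α₂ × DIC = 0.02085 × 3.96 = 0.0826 mmol/L

[CO3²⁻] = 0.0826 mmol/L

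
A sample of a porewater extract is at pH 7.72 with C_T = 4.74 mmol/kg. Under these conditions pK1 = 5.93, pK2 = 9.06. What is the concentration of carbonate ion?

α₂ = 1 / (1 + [H⁺]/K2 + [H⁺]²/(K1K2)) = 1 / (1 + 10^+1.34 + 10^-0.45)
   = 1 / (1 + 21.878 + 0.35481) = 1/23.232 = 0.04304
[CO3²⁻] = α₂ × DIC = 0.04304 × 4.74 = 0.204 mmol/kg

[CO3²⁻] = 0.204 mmol/kg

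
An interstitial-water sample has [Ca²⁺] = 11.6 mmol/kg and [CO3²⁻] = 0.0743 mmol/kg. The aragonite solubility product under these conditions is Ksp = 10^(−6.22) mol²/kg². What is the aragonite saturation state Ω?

Ksp = 10^(−6.22) = 6.026×10^-7
Ω = [Ca²⁺][CO3²⁻]/Ksp = (11.6×10^-3)(0.0743×10^-3) / 6.026×10^-7 = 1.43

Ω = 1.43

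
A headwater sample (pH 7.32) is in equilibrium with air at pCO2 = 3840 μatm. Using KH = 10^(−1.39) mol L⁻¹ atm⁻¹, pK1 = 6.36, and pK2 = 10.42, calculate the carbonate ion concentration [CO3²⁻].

[CO2*] = KH · pCO2 = 10^(−1.39) × 3840×10^-6 = 1.564×10^-4 mol/L
α₀ = 1/(1 + K1/[H⁺] + K1K2/[H⁺]²) = 1/(1 + 10^+0.96 + 10^-2.14) = 0.09874
DIC = [CO2*]/α₀ = 1.564×10^-4 / 0.09874 = 1.584 mmol/L
[CO3²⁻] = α₂·DIC; α₂ = 0.0007153, so [CO3²⁻] = 0.0007153 × 1.584 = 0.00113 mmol/L = 1.13 μmol/L

[CO3²⁻] = 1.13 μmol/L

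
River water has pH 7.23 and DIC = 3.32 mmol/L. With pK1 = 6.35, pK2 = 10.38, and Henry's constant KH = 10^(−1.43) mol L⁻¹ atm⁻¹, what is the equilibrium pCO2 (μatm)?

α₀ = 1 / (1 + K1/[H⁺] + K1K2/[H⁺]²) = 1 / (1 + 10^+0.88 + 10^-2.27)
   = 1 / (1 + 7.5858 + 0.0053703) = 1/8.5911 = 0.1164
[CO2*] = α₀ × DIC = 0.1164 × 3.32 = 0.3864 mmol/L
pCO2 = [CO2*]/KH = 3.864×10^-4 / 3.715×10^-2 = 1.04×10^4 μatm

pCO2 = 1.04×10^4 μatm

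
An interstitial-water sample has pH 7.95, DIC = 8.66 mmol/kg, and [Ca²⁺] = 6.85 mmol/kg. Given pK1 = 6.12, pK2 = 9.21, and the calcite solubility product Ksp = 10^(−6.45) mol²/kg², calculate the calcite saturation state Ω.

Ω = 8.59

α₂ = 1 / (1 + [H⁺]/K2 + [H⁺]²/(K1K2)) = 1 / (1 + 10^+1.26 + 10^-0.57)
   = 1 / (1 + 18.197 + 0.26915) = 1/19.466 = 0.05137
[CO3²⁻] = α₂ × DIC = 0.05137 × 8.66 = 0.4449 mmol/kg
Ksp = 10^(−6.45) = 3.548×10^-7
Ω = [Ca²⁺][CO3²⁻]/Ksp = (6.85×10^-3)(4.449×10^-4) / 3.548×10^-7 = 8.59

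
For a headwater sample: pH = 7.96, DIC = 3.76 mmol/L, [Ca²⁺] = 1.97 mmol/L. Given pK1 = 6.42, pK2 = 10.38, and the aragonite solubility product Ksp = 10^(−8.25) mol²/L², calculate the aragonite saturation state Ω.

Ω = 4.85

α₂ = 1 / (1 + [H⁺]/K2 + [H⁺]²/(K1K2)) = 1 / (1 + 10^+2.42 + 10^+0.88)
   = 1 / (1 + 263.03 + 7.5858) = 1/271.61 = 0.003682
[CO3²⁻] = α₂ × DIC = 0.003682 × 3.76 = 0.01384 mmol/L = 13.84 μmol/L
Ksp = 10^(−8.25) = 5.623×10^-9
Ω = [Ca²⁺][CO3²⁻]/Ksp = (1.97×10^-3)(1.384×10^-5) / 5.623×10^-9 = 4.85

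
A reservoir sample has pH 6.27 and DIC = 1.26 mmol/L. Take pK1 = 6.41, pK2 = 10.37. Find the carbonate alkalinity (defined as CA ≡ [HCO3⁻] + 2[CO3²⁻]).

CA = 0.529 mmol/L

CA = [HCO3⁻] + 2[CO3²⁻] = (α₁ + 2α₂)·DIC
At pH 6.27: [H⁺]/K1 = 10^0.14 = 1.3804, K2/[H⁺] = 10^-4.10 = 7.9433×10^-5
α₁ = 1/(1 + 1.3804 + 7.9433×10^-5) = 1/2.3805 = 0.4201; α₂ = α₁·K2/[H⁺] = 3.337×10^-5
α₁ + 2α₂ = 0.4202
CA = 0.4202 × 1.26 = 0.529 mmol/L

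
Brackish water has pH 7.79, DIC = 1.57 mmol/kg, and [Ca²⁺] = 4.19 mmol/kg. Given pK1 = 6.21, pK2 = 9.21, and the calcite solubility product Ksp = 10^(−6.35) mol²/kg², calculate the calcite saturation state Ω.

Ω = 0.526

α₂ = 1 / (1 + [H⁺]/K2 + [H⁺]²/(K1K2)) = 1 / (1 + 10^+1.42 + 10^-0.16)
   = 1 / (1 + 26.303 + 0.69183) = 1/27.995 = 0.03572
[CO3²⁻] = α₂ × DIC = 0.03572 × 1.57 = 0.05608 mmol/kg
Ksp = 10^(−6.35) = 4.467×10^-7
Ω = [Ca²⁺][CO3²⁻]/Ksp = (4.19×10^-3)(5.608×10^-5) / 4.467×10^-7 = 0.526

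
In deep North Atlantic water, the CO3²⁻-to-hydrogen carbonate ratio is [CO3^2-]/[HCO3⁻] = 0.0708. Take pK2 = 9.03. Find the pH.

From K2 = [H⁺][CO3^2-]/[HCO3⁻]:  pH = pK2 + log₁₀([CO3^2-]/[HCO3⁻])
log₁₀(0.0708) = -1.150
pH = 9.03 + (-1.150) = 7.88

pH = 7.88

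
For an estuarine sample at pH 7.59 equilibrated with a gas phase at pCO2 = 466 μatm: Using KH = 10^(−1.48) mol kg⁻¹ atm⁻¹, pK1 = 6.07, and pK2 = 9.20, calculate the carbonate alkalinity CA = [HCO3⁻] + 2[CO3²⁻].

[CO2*] = KH · pCO2 = 10^(−1.48) × 466×10^-6 = 1.543×10^-5 mol/kg
α₀ = 1/(1 + K1/[H⁺] + K1K2/[H⁺]²) = 1/(1 + 10^+1.52 + 10^-0.09) = 0.02863
DIC = [CO2*]/α₀ = 1.543×10^-5 / 0.02863 = 0.5389 mmol/kg
CA = (α₁ + 2α₂)·DIC = (0.9481 + 2×0.02327) × 0.5389 = 0.536 mmol/kg

CA = 0.536 mmol/kg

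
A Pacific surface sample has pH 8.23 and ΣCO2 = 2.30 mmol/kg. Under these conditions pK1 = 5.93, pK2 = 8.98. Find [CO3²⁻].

[CO3²⁻] = 0.346 mmol/kg

α₂ = 1 / (1 + [H⁺]/K2 + [H⁺]²/(K1K2)) = 1 / (1 + 10^+0.75 + 10^-1.55)
   = 1 / (1 + 5.6234 + 0.028184) = 1/6.6516 = 0.1503
[CO3²⁻] = α₂ × DIC = 0.1503 × 2.30 = 0.346 mmol/kg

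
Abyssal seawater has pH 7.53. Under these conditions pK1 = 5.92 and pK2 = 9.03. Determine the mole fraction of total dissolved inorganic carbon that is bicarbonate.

α₁ = 1 / (1 + [H⁺]/K1 + K2/[H⁺]) = 1 / (1 + 10^-1.61 + 10^-1.50)
   = 1 / (1 + 0.024547 + 0.031623) = 1/1.0562 = 0.9468

α₁ = 0.947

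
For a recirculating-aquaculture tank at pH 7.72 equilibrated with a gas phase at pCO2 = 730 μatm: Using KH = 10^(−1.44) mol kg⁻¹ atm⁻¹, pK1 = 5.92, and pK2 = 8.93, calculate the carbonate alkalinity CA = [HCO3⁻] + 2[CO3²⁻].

[CO2*] = KH · pCO2 = 10^(−1.44) × 730×10^-6 = 2.650×10^-5 mol/kg
α₀ = 1/(1 + K1/[H⁺] + K1K2/[H⁺]²) = 1/(1 + 10^+1.80 + 10^+0.59) = 0.01471
DIC = [CO2*]/α₀ = 2.650×10^-5 / 0.01471 = 1.802 mmol/kg
CA = (α₁ + 2α₂)·DIC = (0.9281 + 2×0.05722) × 1.802 = 1.88 mmol/kg

CA = 1.88 mmol/kg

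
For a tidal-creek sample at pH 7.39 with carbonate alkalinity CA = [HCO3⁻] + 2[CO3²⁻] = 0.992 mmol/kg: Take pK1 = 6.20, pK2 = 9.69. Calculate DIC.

CA = [HCO3⁻] + 2[CO3²⁻] = (α₁ + 2α₂)·DIC
At pH 7.39: [H⁺]/K1 = 10^-1.19 = 0.064565, K2/[H⁺] = 10^-2.30 = 0.0050119
α₁ = 1/(1 + 0.064565 + 0.0050119) = 1/1.0696 = 0.9349; α₂ = α₁·K2/[H⁺] = 0.004686
α₁ + 2α₂ = 0.9443
DIC = CA / (α₁ + 2α₂) = 0.992 / 0.9443 = 1.05 mmol/kg

DIC = 1.05 mmol/kg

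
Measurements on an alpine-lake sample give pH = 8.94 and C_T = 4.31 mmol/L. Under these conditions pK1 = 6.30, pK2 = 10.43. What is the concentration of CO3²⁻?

α₂ = 1 / (1 + [H⁺]/K2 + [H⁺]²/(K1K2)) = 1 / (1 + 10^+1.49 + 10^-1.15)
   = 1 / (1 + 30.903 + 0.070795) = 1/31.974 = 0.03128
[CO3²⁻] = α₂ × DIC = 0.03128 × 4.31 = 0.135 mmol/L

[CO3²⁻] = 0.135 mmol/L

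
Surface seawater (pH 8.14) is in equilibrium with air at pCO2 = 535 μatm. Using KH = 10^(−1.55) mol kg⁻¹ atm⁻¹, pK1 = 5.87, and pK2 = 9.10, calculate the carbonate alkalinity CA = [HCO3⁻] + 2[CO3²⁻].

[CO2*] = KH · pCO2 = 10^(−1.55) × 535×10^-6 = 1.508×10^-5 mol/kg
α₀ = 1/(1 + K1/[H⁺] + K1K2/[H⁺]²) = 1/(1 + 10^+2.27 + 10^+1.31) = 0.004816
DIC = [CO2*]/α₀ = 1.508×10^-5 / 0.004816 = 3.131 mmol/kg
CA = (α₁ + 2α₂)·DIC = (0.8968 + 2×0.09834) × 3.131 = 3.42 mmol/kg

CA = 3.42 mmol/kg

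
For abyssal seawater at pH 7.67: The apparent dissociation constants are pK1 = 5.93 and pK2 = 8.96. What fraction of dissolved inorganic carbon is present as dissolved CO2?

α₀ = 0.0170

α₀ = 1 / (1 + K1/[H⁺] + K1K2/[H⁺]²) = 1 / (1 + 10^+1.74 + 10^+0.45)
   = 1 / (1 + 54.954 + 2.8184) = 1/58.772 = 0.01701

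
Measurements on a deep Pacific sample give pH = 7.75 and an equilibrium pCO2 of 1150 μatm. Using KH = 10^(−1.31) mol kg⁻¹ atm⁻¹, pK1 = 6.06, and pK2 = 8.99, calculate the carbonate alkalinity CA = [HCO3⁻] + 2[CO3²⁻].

[CO2*] = KH · pCO2 = 10^(−1.31) × 1150×10^-6 = 5.632×10^-5 mol/kg
α₀ = 1/(1 + K1/[H⁺] + K1K2/[H⁺]²) = 1/(1 + 10^+1.69 + 10^+0.45) = 0.01894
DIC = [CO2*]/α₀ = 5.632×10^-5 / 0.01894 = 2.974 mmol/kg
CA = (α₁ + 2α₂)·DIC = (0.9277 + 2×0.05338) × 2.974 = 3.08 mmol/kg

CA = 3.08 mmol/kg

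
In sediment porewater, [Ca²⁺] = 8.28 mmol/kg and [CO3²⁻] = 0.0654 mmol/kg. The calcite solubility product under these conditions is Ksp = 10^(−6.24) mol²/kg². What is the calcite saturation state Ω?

Ksp = 10^(−6.24) = 5.754×10^-7
Ω = [Ca²⁺][CO3²⁻]/Ksp = (8.28×10^-3)(0.0654×10^-3) / 5.754×10^-7 = 0.941

Ω = 0.941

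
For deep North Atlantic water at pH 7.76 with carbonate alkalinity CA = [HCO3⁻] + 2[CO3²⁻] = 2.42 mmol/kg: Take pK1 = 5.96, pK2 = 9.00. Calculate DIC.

CA = [HCO3⁻] + 2[CO3²⁻] = (α₁ + 2α₂)·DIC
At pH 7.76: [H⁺]/K1 = 10^-1.80 = 0.015849, K2/[H⁺] = 10^-1.24 = 0.057544
α₁ = 1/(1 + 0.015849 + 0.057544) = 1/1.0734 = 0.9316; α₂ = α₁·K2/[H⁺] = 0.05361
α₁ + 2α₂ = 1.0388
DIC = CA / (α₁ + 2α₂) = 2.42 / 1.0388 = 2.33 mmol/kg

DIC = 2.33 mmol/kg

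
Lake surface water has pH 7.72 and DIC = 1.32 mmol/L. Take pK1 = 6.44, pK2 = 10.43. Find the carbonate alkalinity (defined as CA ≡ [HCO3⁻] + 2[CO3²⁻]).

CA = 1.26 mmol/L

CA = [HCO3⁻] + 2[CO3²⁻] = (α₁ + 2α₂)·DIC
At pH 7.72: [H⁺]/K1 = 10^-1.28 = 0.052481, K2/[H⁺] = 10^-2.71 = 0.0019498
α₁ = 1/(1 + 0.052481 + 0.0019498) = 1/1.0544 = 0.9484; α₂ = α₁·K2/[H⁺] = 0.001849
α₁ + 2α₂ = 0.9521
CA = 0.9521 × 1.32 = 1.26 mmol/L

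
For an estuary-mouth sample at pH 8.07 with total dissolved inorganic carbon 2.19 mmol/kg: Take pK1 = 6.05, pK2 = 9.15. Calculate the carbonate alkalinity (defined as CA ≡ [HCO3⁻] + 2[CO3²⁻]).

CA = [HCO3⁻] + 2[CO3²⁻] = (α₁ + 2α₂)·DIC
At pH 8.07: [H⁺]/K1 = 10^-2.02 = 0.0095499, K2/[H⁺] = 10^-1.08 = 0.083176
α₁ = 1/(1 + 0.0095499 + 0.083176) = 1/1.0927 = 0.9151; α₂ = α₁·K2/[H⁺] = 0.07612
α₁ + 2α₂ = 1.0674
CA = 1.0674 × 2.19 = 2.34 mmol/kg

CA = 2.34 mmol/kg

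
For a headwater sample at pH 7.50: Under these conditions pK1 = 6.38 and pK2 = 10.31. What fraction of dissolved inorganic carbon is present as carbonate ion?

α₂ = 0.00144

α₂ = 1 / (1 + [H⁺]/K2 + [H⁺]²/(K1K2)) = 1 / (1 + 10^+2.81 + 10^+1.69)
   = 1 / (1 + 645.65 + 48.978) = 1/695.63 = 0.001438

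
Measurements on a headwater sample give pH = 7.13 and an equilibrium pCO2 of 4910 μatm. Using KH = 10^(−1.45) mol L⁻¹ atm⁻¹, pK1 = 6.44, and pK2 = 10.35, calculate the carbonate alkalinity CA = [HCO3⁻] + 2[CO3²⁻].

CA = 0.854 mmol/L

[CO2*] = KH · pCO2 = 10^(−1.45) × 4910×10^-6 = 1.742×10^-4 mol/L
α₀ = 1/(1 + K1/[H⁺] + K1K2/[H⁺]²) = 1/(1 + 10^+0.69 + 10^-2.53) = 0.1695
DIC = [CO2*]/α₀ = 1.742×10^-4 / 0.1695 = 1.028 mmol/L
CA = (α₁ + 2α₂)·DIC = (0.8300 + 2×0.0005001) × 1.028 = 0.854 mmol/L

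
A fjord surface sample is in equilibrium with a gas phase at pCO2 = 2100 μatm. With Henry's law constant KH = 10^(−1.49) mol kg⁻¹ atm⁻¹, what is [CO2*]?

KH = 10^(−1.49) = 3.236×10^-2 mol kg⁻¹ atm⁻¹
[CO2*] = KH · pCO2 = 3.236×10^-2 × 2100×10^-6 atm = 6.80×10^-5 mol/kg

[CO2*] = 68.0 μmol/kg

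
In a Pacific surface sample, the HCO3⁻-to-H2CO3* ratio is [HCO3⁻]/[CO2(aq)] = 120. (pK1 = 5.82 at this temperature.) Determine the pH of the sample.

pH = 7.90

From K1 = [H⁺][HCO3⁻]/[CO2(aq)]:  pH = pK1 + log₁₀([HCO3⁻]/[CO2(aq)])
log₁₀(120) = +2.079
pH = 5.82 + (+2.079) = 7.90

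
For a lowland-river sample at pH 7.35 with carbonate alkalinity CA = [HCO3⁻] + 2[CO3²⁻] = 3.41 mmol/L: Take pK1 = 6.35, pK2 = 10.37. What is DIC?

DIC = 3.75 mmol/L

CA = [HCO3⁻] + 2[CO3²⁻] = (α₁ + 2α₂)·DIC
At pH 7.35: [H⁺]/K1 = 10^-1.00 = 0.10000, K2/[H⁺] = 10^-3.02 = 0.00095499
α₁ = 1/(1 + 0.10000 + 0.00095499) = 1/1.1010 = 0.9083; α₂ = α₁·K2/[H⁺] = 0.0008674
α₁ + 2α₂ = 0.9100
DIC = CA / (α₁ + 2α₂) = 3.41 / 0.9100 = 3.75 mmol/L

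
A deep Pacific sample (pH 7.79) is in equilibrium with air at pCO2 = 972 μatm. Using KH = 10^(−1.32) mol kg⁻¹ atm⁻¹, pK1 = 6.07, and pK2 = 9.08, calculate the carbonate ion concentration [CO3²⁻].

[CO2*] = KH · pCO2 = 10^(−1.32) × 972×10^-6 = 4.652×10^-5 mol/kg
α₀ = 1/(1 + K1/[H⁺] + K1K2/[H⁺]²) = 1/(1 + 10^+1.72 + 10^+0.43) = 0.01780
DIC = [CO2*]/α₀ = 4.652×10^-5 / 0.01780 = 2.613 mmol/kg
[CO3²⁻] = α₂·DIC; α₂ = 0.04792, so [CO3²⁻] = 0.04792 × 2.613 = 0.125 mmol/kg

[CO3²⁻] = 0.125 mmol/kg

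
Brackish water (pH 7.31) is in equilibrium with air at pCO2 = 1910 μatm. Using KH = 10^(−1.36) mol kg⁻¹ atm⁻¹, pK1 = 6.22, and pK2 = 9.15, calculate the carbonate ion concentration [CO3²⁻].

[CO3²⁻] = 14.8 μmol/kg

[CO2*] = KH · pCO2 = 10^(−1.36) × 1910×10^-6 = 8.337×10^-5 mol/kg
α₀ = 1/(1 + K1/[H⁺] + K1K2/[H⁺]²) = 1/(1 + 10^+1.09 + 10^-0.75) = 0.07418
DIC = [CO2*]/α₀ = 8.337×10^-5 / 0.07418 = 1.124 mmol/kg
[CO3²⁻] = α₂·DIC; α₂ = 0.01319, so [CO3²⁻] = 0.01319 × 1.124 = 0.0148 mmol/kg = 14.8 μmol/kg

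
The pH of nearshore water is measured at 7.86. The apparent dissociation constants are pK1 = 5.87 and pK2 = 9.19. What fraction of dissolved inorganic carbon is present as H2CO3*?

α₀ = 0.00968

α₀ = 1 / (1 + K1/[H⁺] + K1K2/[H⁺]²) = 1 / (1 + 10^+1.99 + 10^+0.66)
   = 1 / (1 + 97.724 + 4.5709) = 1/103.29 = 0.009681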